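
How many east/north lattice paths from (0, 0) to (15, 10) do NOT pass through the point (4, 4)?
Number of paths = 2402440

Total paths from (0, 0) to (15, 10): C(25, 15) = 3268760. Paths through (4, 4): (paths (0, 0) → (4, 4)) × (paths (4, 4) → (15, 10)) = C(8, 4) · C(17, 11) = 70 · 12376 = 866320. Avoidance count = 3268760 − 866320 = 2402440.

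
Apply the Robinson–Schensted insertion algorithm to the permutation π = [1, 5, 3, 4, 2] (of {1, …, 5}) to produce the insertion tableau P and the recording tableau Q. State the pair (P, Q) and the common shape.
P = [1, 2, 4] / [3] / [5];  Q = [1, 2, 4] / [3] / [5];  common shape = (3, 1, 1)

Row-insert the values π_1, π_2, … into P one at a time, bumping the leftmost entry strictly greater than the inserted value down to the next row. The recording tableau Q records, in position (i, j), the step at which that cell was added to P.
  Insert 1 (step 1): P = [1];  Q = [1]
  Insert 5 (step 2): P = [1, 5];  Q = [1, 2]
  Insert 3 (step 3): P = [1, 3] / [5];  Q = [1, 2] / [3]
  Insert 4 (step 4): P = [1, 3, 4] / [5];  Q = [1, 2, 4] / [3]
  Insert 2 (step 5): P = [1, 2, 4] / [3] / [5];  Q = [1, 2, 4] / [3] / [5]
Final shape: (3, 1, 1).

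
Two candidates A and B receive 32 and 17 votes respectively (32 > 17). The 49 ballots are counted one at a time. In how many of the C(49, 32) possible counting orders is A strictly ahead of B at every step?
Strict-lead orderings = 1989572570865

Total orderings of the 49 votes with 32 for A: C(49, 32) = 6499270398159. By the Bertrand ballot formula (Cycle Lemma / reflection principle), the number of orderings in which A is strictly ahead of B throughout is (p − q)/(p + q) · C(p + q, p) = (32 − 17)/(32 + 17) · 6499270398159 = 1989572570865.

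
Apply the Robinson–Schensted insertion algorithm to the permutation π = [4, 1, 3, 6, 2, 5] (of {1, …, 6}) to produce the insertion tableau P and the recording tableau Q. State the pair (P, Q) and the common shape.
P = [1, 2, 5] / [3, 6] / [4];  Q = [1, 3, 4] / [2, 6] / [5];  common shape = (3, 2, 1)

Row-insert the values π_1, π_2, … into P one at a time, bumping the leftmost entry strictly greater than the inserted value down to the next row. The recording tableau Q records, in position (i, j), the step at which that cell was added to P.
  Insert 4 (step 1): P = [4];  Q = [1]
  Insert 1 (step 2): P = [1] / [4];  Q = [1] / [2]
  Insert 3 (step 3): P = [1, 3] / [4];  Q = [1, 3] / [2]
  Insert 6 (step 4): P = [1, 3, 6] / [4];  Q = [1, 3, 4] / [2]
  Insert 2 (step 5): P = [1, 2, 6] / [3] / [4];  Q = [1, 3, 4] / [2] / [5]
  Insert 5 (step 6): P = [1, 2, 5] / [3, 6] / [4];  Q = [1, 3, 4] / [2, 6] / [5]
Final shape: (3, 2, 1).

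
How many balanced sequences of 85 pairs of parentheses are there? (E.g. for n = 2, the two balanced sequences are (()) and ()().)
C_85 = 1063353702922273835973036658043476458723103404520

These balanced parentheses are counted by the Catalan number C_n = (1/(n + 1)) · C(2n, n). For n = 85: C_85 = (1/86) · C(170, 85) = 91448418451315549893681152591738975450186892788720/86 = 1063353702922273835973036658043476458723103404520.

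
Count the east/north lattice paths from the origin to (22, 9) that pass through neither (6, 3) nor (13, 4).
Number of paths = 10473167

Inclusion–exclusion. Total paths: C(31, 22) = 20160075. Through P₁: C(9, 6)·C(22, 16) = 6267492. Through P₂: C(17, 13)·C(14, 9) = 4764760. Since P₁ is strictly southwest of P₂, a monotone path through both must visit P₁ then P₂; paths through both = C(9, 6)·C(8, 7)·C(14, 9) = 1345344. Avoid both = 20160075 − 6267492 − 4764760 + 1345344 = 10473167.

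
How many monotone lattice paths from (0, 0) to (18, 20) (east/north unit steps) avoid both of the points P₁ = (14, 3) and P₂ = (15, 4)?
Number of paths = 33571492806

Inclusion–exclusion. Total paths: C(38, 18) = 33578000610. Through P₁: C(17, 14)·C(21, 4) = 4069800. Through P₂: C(19, 15)·C(19, 3) = 3755844. Since P₁ is strictly southwest of P₂, a monotone path through both must visit P₁ then P₂; paths through both = C(17, 14)·C(2, 1)·C(19, 3) = 1317840. Avoid both = 33578000610 − 4069800 − 3755844 + 1317840 = 33571492806.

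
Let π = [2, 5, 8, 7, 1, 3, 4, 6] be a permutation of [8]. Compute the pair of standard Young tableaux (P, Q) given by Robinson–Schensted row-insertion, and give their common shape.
P = [1, 3, 4, 6] / [2, 5, 7] / [8];  Q = [1, 2, 3, 8] / [4, 6, 7] / [5];  common shape = (4, 3, 1)

Row-insert the values π_1, π_2, … into P one at a time, bumping the leftmost entry strictly greater than the inserted value down to the next row. The recording tableau Q records, in position (i, j), the step at which that cell was added to P.
  Insert 2 (step 1): P = [2];  Q = [1]
  Insert 5 (step 2): P = [2, 5];  Q = [1, 2]
  Insert 8 (step 3): P = [2, 5, 8];  Q = [1, 2, 3]
  Insert 7 (step 4): P = [2, 5, 7] / [8];  Q = [1, 2, 3] / [4]
  Insert 1 (step 5): P = [1, 5, 7] / [2] / [8];  Q = [1, 2, 3] / [4] / [5]
  Insert 3 (step 6): P = [1, 3, 7] / [2, 5] / [8];  Q = [1, 2, 3] / [4, 6] / [5]
  Insert 4 (step 7): P = [1, 3, 4] / [2, 5, 7] / [8];  Q = [1, 2, 3] / [4, 6, 7] / [5]
  Insert 6 (step 8): P = [1, 3, 4, 6] / [2, 5, 7] / [8];  Q = [1, 2, 3, 8] / [4, 6, 7] / [5]
Final shape: (4, 3, 1).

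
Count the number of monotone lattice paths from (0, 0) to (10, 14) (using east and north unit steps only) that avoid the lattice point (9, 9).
Number of paths = 1669536

Total paths from (0, 0) to (10, 14): C(24, 10) = 1961256. Paths through (9, 9): (paths (0, 0) → (9, 9)) × (paths (9, 9) → (10, 14)) = C(18, 9) · C(6, 1) = 48620 · 6 = 291720. Avoidance count = 1961256 − 291720 = 1669536.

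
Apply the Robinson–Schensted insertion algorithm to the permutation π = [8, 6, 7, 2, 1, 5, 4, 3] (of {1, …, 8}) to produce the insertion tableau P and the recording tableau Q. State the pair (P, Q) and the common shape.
P = [1, 3] / [2, 4] / [5, 7] / [6] / [8];  Q = [1, 3] / [2, 6] / [4, 7] / [5] / [8];  common shape = (2, 2, 2, 1, 1)

Row-insert the values π_1, π_2, … into P one at a time, bumping the leftmost entry strictly greater than the inserted value down to the next row. The recording tableau Q records, in position (i, j), the step at which that cell was added to P.
  Insert 8 (step 1): P = [8];  Q = [1]
  Insert 6 (step 2): P = [6] / [8];  Q = [1] / [2]
  Insert 7 (step 3): P = [6, 7] / [8];  Q = [1, 3] / [2]
  Insert 2 (step 4): P = [2, 7] / [6] / [8];  Q = [1, 3] / [2] / [4]
  Insert 1 (step 5): P = [1, 7] / [2] / [6] / [8];  Q = [1, 3] / [2] / [4] / [5]
  Insert 5 (step 6): P = [1, 5] / [2, 7] / [6] / [8];  Q = [1, 3] / [2, 6] / [4] / [5]
  Insert 4 (step 7): P = [1, 4] / [2, 5] / [6, 7] / [8];  Q = [1, 3] / [2, 6] / [4, 7] / [5]
  Insert 3 (step 8): P = [1, 3] / [2, 4] / [5, 7] / [6] / [8];  Q = [1, 3] / [2, 6] / [4, 7] / [5] / [8]
Final shape: (2, 2, 2, 1, 1).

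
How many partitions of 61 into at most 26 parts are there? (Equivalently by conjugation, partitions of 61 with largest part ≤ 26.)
p(61, parts ≤ 26) = 1055279

Use the recurrence p(n, m) = p(n, m−1) + p(n−m, m): either the largest part is < m (count p(n, m−1)) or the largest part is exactly m (remove one copy of m, count p(n−m, m)). With p(0, ·) = 1 this gives p(61, parts ≤ 26) = 1055279. (By conjugating Young diagrams, this also counts partitions of 61 into at most 26 parts.)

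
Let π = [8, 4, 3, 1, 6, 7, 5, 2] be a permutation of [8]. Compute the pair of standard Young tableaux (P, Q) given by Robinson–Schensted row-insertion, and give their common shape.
P = [1, 2, 7] / [3, 5] / [4, 6] / [8];  Q = [1, 5, 6] / [2, 7] / [3, 8] / [4];  common shape = (3, 2, 2, 1)

Row-insert the values π_1, π_2, … into P one at a time, bumping the leftmost entry strictly greater than the inserted value down to the next row. The recording tableau Q records, in position (i, j), the step at which that cell was added to P.
  Insert 8 (step 1): P = [8];  Q = [1]
  Insert 4 (step 2): P = [4] / [8];  Q = [1] / [2]
  Insert 3 (step 3): P = [3] / [4] / [8];  Q = [1] / [2] / [3]
  Insert 1 (step 4): P = [1] / [3] / [4] / [8];  Q = [1] / [2] / [3] / [4]
  Insert 6 (step 5): P = [1, 6] / [3] / [4] / [8];  Q = [1, 5] / [2] / [3] / [4]
  Insert 7 (step 6): P = [1, 6, 7] / [3] / [4] / [8];  Q = [1, 5, 6] / [2] / [3] / [4]
  Insert 5 (step 7): P = [1, 5, 7] / [3, 6] / [4] / [8];  Q = [1, 5, 6] / [2, 7] / [3] / [4]
  Insert 2 (step 8): P = [1, 2, 7] / [3, 5] / [4, 6] / [8];  Q = [1, 5, 6] / [2, 7] / [3, 8] / [4]
Final shape: (3, 2, 2, 1).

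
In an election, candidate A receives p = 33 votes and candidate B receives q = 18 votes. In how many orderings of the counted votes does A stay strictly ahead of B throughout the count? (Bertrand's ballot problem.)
Strict-lead orderings = 8206149492625

Total orderings of the 51 votes with 33 for A: C(51, 33) = 27900908274925. By the Bertrand ballot formula (Cycle Lemma / reflection principle), the number of orderings in which A is strictly ahead of B throughout is (p − q)/(p + q) · C(p + q, p) = (33 − 18)/(33 + 18) · 27900908274925 = 8206149492625.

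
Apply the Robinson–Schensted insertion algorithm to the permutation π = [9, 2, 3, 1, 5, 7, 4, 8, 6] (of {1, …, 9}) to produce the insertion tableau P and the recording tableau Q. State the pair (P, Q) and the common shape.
P = [1, 3, 4, 6, 8] / [2, 5, 7] / [9];  Q = [1, 3, 5, 6, 8] / [2, 7, 9] / [4];  common shape = (5, 3, 1)

Row-insert the values π_1, π_2, … into P one at a time, bumping the leftmost entry strictly greater than the inserted value down to the next row. The recording tableau Q records, in position (i, j), the step at which that cell was added to P.
  Insert 9 (step 1): P = [9];  Q = [1]
  Insert 2 (step 2): P = [2] / [9];  Q = [1] / [2]
  Insert 3 (step 3): P = [2, 3] / [9];  Q = [1, 3] / [2]
  Insert 1 (step 4): P = [1, 3] / [2] / [9];  Q = [1, 3] / [2] / [4]
  Insert 5 (step 5): P = [1, 3, 5] / [2] / [9];  Q = [1, 3, 5] / [2] / [4]
  Insert 7 (step 6): P = [1, 3, 5, 7] / [2] / [9];  Q = [1, 3, 5, 6] / [2] / [4]
  Insert 4 (step 7): P = [1, 3, 4, 7] / [2, 5] / [9];  Q = [1, 3, 5, 6] / [2, 7] / [4]
  Insert 8 (step 8): P = [1, 3, 4, 7, 8] / [2, 5] / [9];  Q = [1, 3, 5, 6, 8] / [2, 7] / [4]
  Insert 6 (step 9): P = [1, 3, 4, 6, 8] / [2, 5, 7] / [9];  Q = [1, 3, 5, 6, 8] / [2, 7, 9] / [4]
Final shape: (5, 3, 1).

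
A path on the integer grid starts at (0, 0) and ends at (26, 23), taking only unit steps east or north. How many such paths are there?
Number of paths = 58343356817424

A monotone lattice path from (0, 0) to (26, 23) consists of 26 east steps and 23 north steps in some order, so it is determined by which 26 of the 49 steps are east. The count is C(49, 26) = 58343356817424.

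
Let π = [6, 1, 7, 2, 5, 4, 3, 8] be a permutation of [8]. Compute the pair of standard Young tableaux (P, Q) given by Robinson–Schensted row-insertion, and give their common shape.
P = [1, 2, 3, 8] / [4, 7] / [5] / [6];  Q = [1, 3, 5, 8] / [2, 4] / [6] / [7];  common shape = (4, 2, 1, 1)

Row-insert the values π_1, π_2, … into P one at a time, bumping the leftmost entry strictly greater than the inserted value down to the next row. The recording tableau Q records, in position (i, j), the step at which that cell was added to P.
  Insert 6 (step 1): P = [6];  Q = [1]
  Insert 1 (step 2): P = [1] / [6];  Q = [1] / [2]
  Insert 7 (step 3): P = [1, 7] / [6];  Q = [1, 3] / [2]
  Insert 2 (step 4): P = [1, 2] / [6, 7];  Q = [1, 3] / [2, 4]
  Insert 5 (step 5): P = [1, 2, 5] / [6, 7];  Q = [1, 3, 5] / [2, 4]
  Insert 4 (step 6): P = [1, 2, 4] / [5, 7] / [6];  Q = [1, 3, 5] / [2, 4] / [6]
  Insert 3 (step 7): P = [1, 2, 3] / [4, 7] / [5] / [6];  Q = [1, 3, 5] / [2, 4] / [6] / [7]
  Insert 8 (step 8): P = [1, 2, 3, 8] / [4, 7] / [5] / [6];  Q = [1, 3, 5, 8] / [2, 4] / [6] / [7]
Final shape: (4, 2, 1, 1).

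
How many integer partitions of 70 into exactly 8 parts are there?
p(70, 8 parts) = 97539

Partitions of n into exactly k parts are in bijection with partitions of n − k into at most k parts (subtract 1 from each part). So p(70, exactly 8) = p(62, parts ≤ 8). Computing via the recurrence p(m, j) = p(m, j−1) + p(m−j, j) gives 97539.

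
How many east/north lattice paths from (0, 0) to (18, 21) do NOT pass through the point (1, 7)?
Number of paths = 60237683790

Total paths from (0, 0) to (18, 21): C(39, 18) = 62359143990. Paths through (1, 7): (paths (0, 0) → (1, 7)) × (paths (1, 7) → (18, 21)) = C(8, 1) · C(31, 17) = 8 · 265182525 = 2121460200. Avoidance count = 62359143990 − 2121460200 = 60237683790.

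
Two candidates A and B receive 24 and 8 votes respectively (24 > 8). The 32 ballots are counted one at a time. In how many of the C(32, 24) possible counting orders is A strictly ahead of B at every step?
Strict-lead orderings = 5259150

Total orderings of the 32 votes with 24 for A: C(32, 24) = 10518300. By the Bertrand ballot formula (Cycle Lemma / reflection principle), the number of orderings in which A is strictly ahead of B throughout is (p − q)/(p + q) · C(p + q, p) = (24 − 8)/(24 + 8) · 10518300 = 5259150.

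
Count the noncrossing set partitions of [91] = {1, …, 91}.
C_91 = 3935312233584004685417853572763349509774031680023800

These noncrossing partitions are counted by the Catalan number C_n = (1/(n + 1)) · C(2n, n). For n = 91: C_91 = (1/92) · C(182, 91) = 362048725489728431058442528694228154899210914562189600/92 = 3935312233584004685417853572763349509774031680023800.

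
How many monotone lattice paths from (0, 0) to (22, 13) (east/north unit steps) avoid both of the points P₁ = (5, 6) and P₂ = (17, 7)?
Number of paths = 1159312476

Inclusion–exclusion. Total paths: C(35, 22) = 1476337800. Through P₁: C(11, 5)·C(24, 17) = 159900048. Through P₂: C(24, 17)·C(11, 5) = 159900048. Since P₁ is strictly southwest of P₂, a monotone path through both must visit P₁ then P₂; paths through both = C(11, 5)·C(13, 12)·C(11, 5) = 2774772. Avoid both = 1476337800 − 159900048 − 159900048 + 2774772 = 1159312476.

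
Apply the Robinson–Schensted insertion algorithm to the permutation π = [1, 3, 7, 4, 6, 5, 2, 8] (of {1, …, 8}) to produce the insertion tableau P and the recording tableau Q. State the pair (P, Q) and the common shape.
P = [1, 2, 4, 5, 8] / [3] / [6] / [7];  Q = [1, 2, 3, 5, 8] / [4] / [6] / [7];  common shape = (5, 1, 1, 1)

Row-insert the values π_1, π_2, … into P one at a time, bumping the leftmost entry strictly greater than the inserted value down to the next row. The recording tableau Q records, in position (i, j), the step at which that cell was added to P.
  Insert 1 (step 1): P = [1];  Q = [1]
  Insert 3 (step 2): P = [1, 3];  Q = [1, 2]
  Insert 7 (step 3): P = [1, 3, 7];  Q = [1, 2, 3]
  Insert 4 (step 4): P = [1, 3, 4] / [7];  Q = [1, 2, 3] / [4]
  Insert 6 (step 5): P = [1, 3, 4, 6] / [7];  Q = [1, 2, 3, 5] / [4]
  Insert 5 (step 6): P = [1, 3, 4, 5] / [6] / [7];  Q = [1, 2, 3, 5] / [4] / [6]
  Insert 2 (step 7): P = [1, 2, 4, 5] / [3] / [6] / [7];  Q = [1, 2, 3, 5] / [4] / [6] / [7]
  Insert 8 (step 8): P = [1, 2, 4, 5, 8] / [3] / [6] / [7];  Q = [1, 2, 3, 5, 8] / [4] / [6] / [7]
Final shape: (5, 1, 1, 1).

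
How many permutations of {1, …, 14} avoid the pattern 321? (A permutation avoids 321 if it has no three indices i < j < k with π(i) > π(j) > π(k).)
C_14 = 2674440

These 321-avoiding permutations are counted by the Catalan number C_n = (1/(n + 1)) · C(2n, n). For n = 14: C_14 = (1/15) · C(28, 14) = 40116600/15 = 2674440.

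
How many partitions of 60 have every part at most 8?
p(60, parts ≤ 8) = 81457

Use the recurrence p(n, m) = p(n, m−1) + p(n−m, m): either the largest part is < m (count p(n, m−1)) or the largest part is exactly m (remove one copy of m, count p(n−m, m)). With p(0, ·) = 1 this gives p(60, parts ≤ 8) = 81457. (By conjugating Young diagrams, this also counts partitions of 60 into at most 8 parts.)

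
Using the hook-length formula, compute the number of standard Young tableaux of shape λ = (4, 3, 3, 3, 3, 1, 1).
# SYT of shape (4, 3, 3, 3, 3, 1, 1) = 1575288

Hook-length formula: f^λ = n! / Π hook(c), product over all cells c of the Young diagram. For λ = (4, 3, 3, 3, 3, 1, 1), n = 18 boxes. Hook lengths by row (left-to-right, top-to-bottom): [10, 7, 6, 1]; [8, 5, 4]; [7, 4, 3]; [6, 3, 2]; [5, 2, 1]; [2]; [1]. Product of hooks = 4064256000. So f^λ = 18! / 4064256000 = 6402373705728000 / 4064256000 = 1575288.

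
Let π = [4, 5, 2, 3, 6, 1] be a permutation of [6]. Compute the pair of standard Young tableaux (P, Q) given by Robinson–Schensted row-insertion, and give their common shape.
P = [1, 3, 6] / [2, 5] / [4];  Q = [1, 2, 5] / [3, 4] / [6];  common shape = (3, 2, 1)

Row-insert the values π_1, π_2, … into P one at a time, bumping the leftmost entry strictly greater than the inserted value down to the next row. The recording tableau Q records, in position (i, j), the step at which that cell was added to P.
  Insert 4 (step 1): P = [4];  Q = [1]
  Insert 5 (step 2): P = [4, 5];  Q = [1, 2]
  Insert 2 (step 3): P = [2, 5] / [4];  Q = [1, 2] / [3]
  Insert 3 (step 4): P = [2, 3] / [4, 5];  Q = [1, 2] / [3, 4]
  Insert 6 (step 5): P = [2, 3, 6] / [4, 5];  Q = [1, 2, 5] / [3, 4]
  Insert 1 (step 6): P = [1, 3, 6] / [2, 5] / [4];  Q = [1, 2, 5] / [3, 4] / [6]
Final shape: (3, 2, 1).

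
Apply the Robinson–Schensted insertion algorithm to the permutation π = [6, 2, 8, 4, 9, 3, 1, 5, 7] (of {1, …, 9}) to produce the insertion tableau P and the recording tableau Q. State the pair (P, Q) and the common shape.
P = [1, 3, 5, 7] / [2, 8, 9] / [4] / [6];  Q = [1, 3, 5, 9] / [2, 4, 8] / [6] / [7];  common shape = (4, 3, 1, 1)

Row-insert the values π_1, π_2, … into P one at a time, bumping the leftmost entry strictly greater than the inserted value down to the next row. The recording tableau Q records, in position (i, j), the step at which that cell was added to P.
  Insert 6 (step 1): P = [6];  Q = [1]
  Insert 2 (step 2): P = [2] / [6];  Q = [1] / [2]
  Insert 8 (step 3): P = [2, 8] / [6];  Q = [1, 3] / [2]
  Insert 4 (step 4): P = [2, 4] / [6, 8];  Q = [1, 3] / [2, 4]
  Insert 9 (step 5): P = [2, 4, 9] / [6, 8];  Q = [1, 3, 5] / [2, 4]
  Insert 3 (step 6): P = [2, 3, 9] / [4, 8] / [6];  Q = [1, 3, 5] / [2, 4] / [6]
  Insert 1 (step 7): P = [1, 3, 9] / [2, 8] / [4] / [6];  Q = [1, 3, 5] / [2, 4] / [6] / [7]
  Insert 5 (step 8): P = [1, 3, 5] / [2, 8, 9] / [4] / [6];  Q = [1, 3, 5] / [2, 4, 8] / [6] / [7]
  Insert 7 (step 9): P = [1, 3, 5, 7] / [2, 8, 9] / [4] / [6];  Q = [1, 3, 5, 9] / [2, 4, 8] / [6] / [7]
Final shape: (4, 3, 1, 1).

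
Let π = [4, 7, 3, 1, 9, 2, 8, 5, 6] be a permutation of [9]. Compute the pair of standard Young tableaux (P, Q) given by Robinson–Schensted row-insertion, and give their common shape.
P = [1, 2, 5, 6] / [3, 7, 8] / [4, 9];  Q = [1, 2, 5, 9] / [3, 6, 7] / [4, 8];  common shape = (4, 3, 2)

Row-insert the values π_1, π_2, … into P one at a time, bumping the leftmost entry strictly greater than the inserted value down to the next row. The recording tableau Q records, in position (i, j), the step at which that cell was added to P.
  Insert 4 (step 1): P = [4];  Q = [1]
  Insert 7 (step 2): P = [4, 7];  Q = [1, 2]
  Insert 3 (step 3): P = [3, 7] / [4];  Q = [1, 2] / [3]
  Insert 1 (step 4): P = [1, 7] / [3] / [4];  Q = [1, 2] / [3] / [4]
  Insert 9 (step 5): P = [1, 7, 9] / [3] / [4];  Q = [1, 2, 5] / [3] / [4]
  Insert 2 (step 6): P = [1, 2, 9] / [3, 7] / [4];  Q = [1, 2, 5] / [3, 6] / [4]
  Insert 8 (step 7): P = [1, 2, 8] / [3, 7, 9] / [4];  Q = [1, 2, 5] / [3, 6, 7] / [4]
  Insert 5 (step 8): P = [1, 2, 5] / [3, 7, 8] / [4, 9];  Q = [1, 2, 5] / [3, 6, 7] / [4, 8]
  Insert 6 (step 9): P = [1, 2, 5, 6] / [3, 7, 8] / [4, 9];  Q = [1, 2, 5, 9] / [3, 6, 7] / [4, 8]
Final shape: (4, 3, 2).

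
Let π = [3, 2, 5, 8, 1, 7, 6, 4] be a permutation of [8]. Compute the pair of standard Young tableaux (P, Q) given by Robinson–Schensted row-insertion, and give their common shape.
P = [1, 4, 6] / [2, 5] / [3, 7] / [8];  Q = [1, 3, 4] / [2, 6] / [5, 7] / [8];  common shape = (3, 2, 2, 1)

Row-insert the values π_1, π_2, … into P one at a time, bumping the leftmost entry strictly greater than the inserted value down to the next row. The recording tableau Q records, in position (i, j), the step at which that cell was added to P.
  Insert 3 (step 1): P = [3];  Q = [1]
  Insert 2 (step 2): P = [2] / [3];  Q = [1] / [2]
  Insert 5 (step 3): P = [2, 5] / [3];  Q = [1, 3] / [2]
  Insert 8 (step 4): P = [2, 5, 8] / [3];  Q = [1, 3, 4] / [2]
  Insert 1 (step 5): P = [1, 5, 8] / [2] / [3];  Q = [1, 3, 4] / [2] / [5]
  Insert 7 (step 6): P = [1, 5, 7] / [2, 8] / [3];  Q = [1, 3, 4] / [2, 6] / [5]
  Insert 6 (step 7): P = [1, 5, 6] / [2, 7] / [3, 8];  Q = [1, 3, 4] / [2, 6] / [5, 7]
  Insert 4 (step 8): P = [1, 4, 6] / [2, 5] / [3, 7] / [8];  Q = [1, 3, 4] / [2, 6] / [5, 7] / [8]
Final shape: (3, 2, 2, 1).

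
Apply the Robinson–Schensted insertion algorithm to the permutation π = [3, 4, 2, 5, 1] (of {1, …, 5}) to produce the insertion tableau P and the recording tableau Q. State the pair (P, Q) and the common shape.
P = [1, 4, 5] / [2] / [3];  Q = [1, 2, 4] / [3] / [5];  common shape = (3, 1, 1)

Row-insert the values π_1, π_2, … into P one at a time, bumping the leftmost entry strictly greater than the inserted value down to the next row. The recording tableau Q records, in position (i, j), the step at which that cell was added to P.
  Insert 3 (step 1): P = [3];  Q = [1]
  Insert 4 (step 2): P = [3, 4];  Q = [1, 2]
  Insert 2 (step 3): P = [2, 4] / [3];  Q = [1, 2] / [3]
  Insert 5 (step 4): P = [2, 4, 5] / [3];  Q = [1, 2, 4] / [3]
  Insert 1 (step 5): P = [1, 4, 5] / [2] / [3];  Q = [1, 2, 4] / [3] / [5]
Final shape: (3, 1, 1).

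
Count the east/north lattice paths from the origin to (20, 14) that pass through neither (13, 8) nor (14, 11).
Number of paths = 736737840

Inclusion–exclusion. Total paths: C(34, 20) = 1391975640. Through P₁: C(21, 13)·C(13, 7) = 349188840. Through P₂: C(25, 14)·C(9, 6) = 374421600. Since P₁ is strictly southwest of P₂, a monotone path through both must visit P₁ then P₂; paths through both = C(21, 13)·C(4, 1)·C(9, 6) = 68372640. Avoid both = 1391975640 − 349188840 − 374421600 + 68372640 = 736737840.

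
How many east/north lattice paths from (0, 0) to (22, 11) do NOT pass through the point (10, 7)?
Number of paths = 158141360

Total paths from (0, 0) to (22, 11): C(33, 22) = 193536720. Paths through (10, 7): (paths (0, 0) → (10, 7)) × (paths (10, 7) → (22, 11)) = C(17, 10) · C(16, 12) = 19448 · 1820 = 35395360. Avoidance count = 193536720 − 35395360 = 158141360.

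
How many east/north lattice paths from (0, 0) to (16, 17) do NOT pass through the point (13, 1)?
Number of paths = 1166789544

Total paths from (0, 0) to (16, 17): C(33, 16) = 1166803110. Paths through (13, 1): (paths (0, 0) → (13, 1)) × (paths (13, 1) → (16, 17)) = C(14, 13) · C(19, 3) = 14 · 969 = 13566. Avoidance count = 1166803110 − 13566 = 1166789544.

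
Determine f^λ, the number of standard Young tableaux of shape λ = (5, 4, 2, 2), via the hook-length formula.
# SYT of shape (5, 4, 2, 2) = 12870

Hook-length formula: f^λ = n! / Π hook(c), product over all cells c of the Young diagram. For λ = (5, 4, 2, 2), n = 13 boxes. Hook lengths by row (left-to-right, top-to-bottom): [8, 7, 4, 3, 1]; [6, 5, 2, 1]; [3, 2]; [2, 1]. Product of hooks = 483840. So f^λ = 13! / 483840 = 6227020800 / 483840 = 12870.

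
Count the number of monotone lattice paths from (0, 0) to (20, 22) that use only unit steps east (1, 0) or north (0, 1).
Number of paths = 513791607420

A monotone lattice path from (0, 0) to (20, 22) consists of 20 east steps and 22 north steps in some order, so it is determined by which 20 of the 42 steps are east. The count is C(42, 20) = 513791607420.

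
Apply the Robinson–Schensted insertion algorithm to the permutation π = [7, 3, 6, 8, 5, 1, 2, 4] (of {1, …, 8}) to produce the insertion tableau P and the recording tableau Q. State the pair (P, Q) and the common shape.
P = [1, 2, 4] / [3, 5, 8] / [6] / [7];  Q = [1, 3, 4] / [2, 7, 8] / [5] / [6];  common shape = (3, 3, 1, 1)

Row-insert the values π_1, π_2, … into P one at a time, bumping the leftmost entry strictly greater than the inserted value down to the next row. The recording tableau Q records, in position (i, j), the step at which that cell was added to P.
  Insert 7 (step 1): P = [7];  Q = [1]
  Insert 3 (step 2): P = [3] / [7];  Q = [1] / [2]
  Insert 6 (step 3): P = [3, 6] / [7];  Q = [1, 3] / [2]
  Insert 8 (step 4): P = [3, 6, 8] / [7];  Q = [1, 3, 4] / [2]
  Insert 5 (step 5): P = [3, 5, 8] / [6] / [7];  Q = [1, 3, 4] / [2] / [5]
  Insert 1 (step 6): P = [1, 5, 8] / [3] / [6] / [7];  Q = [1, 3, 4] / [2] / [5] / [6]
  Insert 2 (step 7): P = [1, 2, 8] / [3, 5] / [6] / [7];  Q = [1, 3, 4] / [2, 7] / [5] / [6]
  Insert 4 (step 8): P = [1, 2, 4] / [3, 5, 8] / [6] / [7];  Q = [1, 3, 4] / [2, 7, 8] / [5] / [6]
Final shape: (3, 3, 1, 1).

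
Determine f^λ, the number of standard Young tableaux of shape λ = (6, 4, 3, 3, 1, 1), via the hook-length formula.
# SYT of shape (6, 4, 3, 3, 1, 1) = 11277630

Hook-length formula: f^λ = n! / Π hook(c), product over all cells c of the Young diagram. For λ = (6, 4, 3, 3, 1, 1), n = 18 boxes. Hook lengths by row (left-to-right, top-to-bottom): [11, 8, 7, 4, 2, 1]; [8, 5, 4, 1]; [6, 3, 2]; [5, 2, 1]; [2]; [1]. Product of hooks = 567705600. So f^λ = 18! / 567705600 = 6402373705728000 / 567705600 = 11277630.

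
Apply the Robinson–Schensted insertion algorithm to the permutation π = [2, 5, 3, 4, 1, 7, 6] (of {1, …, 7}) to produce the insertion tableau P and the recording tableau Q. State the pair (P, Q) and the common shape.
P = [1, 3, 4, 6] / [2, 7] / [5];  Q = [1, 2, 4, 6] / [3, 7] / [5];  common shape = (4, 2, 1)

Row-insert the values π_1, π_2, … into P one at a time, bumping the leftmost entry strictly greater than the inserted value down to the next row. The recording tableau Q records, in position (i, j), the step at which that cell was added to P.
  Insert 2 (step 1): P = [2];  Q = [1]
  Insert 5 (step 2): P = [2, 5];  Q = [1, 2]
  Insert 3 (step 3): P = [2, 3] / [5];  Q = [1, 2] / [3]
  Insert 4 (step 4): P = [2, 3, 4] / [5];  Q = [1, 2, 4] / [3]
  Insert 1 (step 5): P = [1, 3, 4] / [2] / [5];  Q = [1, 2, 4] / [3] / [5]
  Insert 7 (step 6): P = [1, 3, 4, 7] / [2] / [5];  Q = [1, 2, 4, 6] / [3] / [5]
  Insert 6 (step 7): P = [1, 3, 4, 6] / [2, 7] / [5];  Q = [1, 2, 4, 6] / [3, 7] / [5]
Final shape: (4, 2, 1).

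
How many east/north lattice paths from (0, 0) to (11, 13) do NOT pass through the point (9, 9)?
Number of paths = 1766844

Total paths from (0, 0) to (11, 13): C(24, 11) = 2496144. Paths through (9, 9): (paths (0, 0) → (9, 9)) × (paths (9, 9) → (11, 13)) = C(18, 9) · C(6, 2) = 48620 · 15 = 729300. Avoidance count = 2496144 − 729300 = 1766844.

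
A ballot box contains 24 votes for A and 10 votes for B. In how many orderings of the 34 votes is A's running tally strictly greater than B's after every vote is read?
Strict-lead orderings = 53993940

Total orderings of the 34 votes with 24 for A: C(34, 24) = 131128140. By the Bertrand ballot formula (Cycle Lemma / reflection principle), the number of orderings in which A is strictly ahead of B throughout is (p − q)/(p + q) · C(p + q, p) = (24 − 10)/(24 + 10) · 131128140 = 53993940.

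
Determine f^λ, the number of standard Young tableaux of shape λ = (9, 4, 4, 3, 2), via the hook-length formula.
# SYT of shape (9, 4, 4, 3, 2) = 1034136180

Hook-length formula: f^λ = n! / Π hook(c), product over all cells c of the Young diagram. For λ = (9, 4, 4, 3, 2), n = 22 boxes. Hook lengths by row (left-to-right, top-to-bottom): [13, 12, 10, 8, 5, 4, 3, 2, 1]; [7, 6, 4, 2]; [6, 5, 3, 1]; [4, 3, 1]; [2, 1]. Product of hooks = 1086898176000. So f^λ = 22! / 1086898176000 = 1124000727777607680000 / 1086898176000 = 1034136180.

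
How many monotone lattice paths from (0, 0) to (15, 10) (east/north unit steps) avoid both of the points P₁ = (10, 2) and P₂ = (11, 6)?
Number of paths = 2340598

Inclusion–exclusion. Total paths: C(25, 15) = 3268760. Through P₁: C(12, 10)·C(13, 5) = 84942. Through P₂: C(17, 11)·C(8, 4) = 866320. Since P₁ is strictly southwest of P₂, a monotone path through both must visit P₁ then P₂; paths through both = C(12, 10)·C(5, 1)·C(8, 4) = 23100. Avoid both = 3268760 − 84942 − 866320 + 23100 = 2340598.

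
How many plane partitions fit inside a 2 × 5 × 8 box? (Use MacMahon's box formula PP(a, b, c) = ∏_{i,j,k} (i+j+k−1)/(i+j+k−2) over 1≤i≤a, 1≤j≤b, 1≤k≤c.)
PP(2, 5, 8) = 429429

Evaluate the triple product over i = 1..2, j = 1..5, k = 1..8. The factors are (2/1) · (3/2) · (4/3) · (5/4) · (6/5) · (7/6) · (8/7) · (9/8) · … (80 factors total). The numerators and denominators telescope so the product is an integer; carrying out the multiplication exactly gives PP(2, 5, 8) = 429429.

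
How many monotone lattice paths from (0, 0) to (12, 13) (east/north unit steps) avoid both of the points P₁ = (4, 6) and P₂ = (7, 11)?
Number of paths = 3427606

Inclusion–exclusion. Total paths: C(25, 12) = 5200300. Through P₁: C(10, 4)·C(15, 8) = 1351350. Through P₂: C(18, 7)·C(7, 5) = 668304. Since P₁ is strictly southwest of P₂, a monotone path through both must visit P₁ then P₂; paths through both = C(10, 4)·C(8, 3)·C(7, 5) = 246960. Avoid both = 5200300 − 1351350 − 668304 + 246960 = 3427606.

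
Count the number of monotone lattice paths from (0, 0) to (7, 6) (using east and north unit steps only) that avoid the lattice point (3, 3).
Number of paths = 1016

Total paths from (0, 0) to (7, 6): C(13, 7) = 1716. Paths through (3, 3): (paths (0, 0) → (3, 3)) × (paths (3, 3) → (7, 6)) = C(6, 3) · C(7, 4) = 20 · 35 = 700. Avoidance count = 1716 − 700 = 1016.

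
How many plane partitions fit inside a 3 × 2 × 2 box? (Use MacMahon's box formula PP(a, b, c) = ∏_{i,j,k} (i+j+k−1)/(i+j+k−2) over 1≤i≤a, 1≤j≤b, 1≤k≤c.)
PP(3, 2, 2) = 50

Evaluate the triple product over i = 1..3, j = 1..2, k = 1..2. The factors are (2/1) · (3/2) · (3/2) · (4/3) · (3/2) · (4/3) · (4/3) · (5/4) · … (12 factors total). The numerators and denominators telescope so the product is an integer; carrying out the multiplication exactly gives PP(3, 2, 2) = 50.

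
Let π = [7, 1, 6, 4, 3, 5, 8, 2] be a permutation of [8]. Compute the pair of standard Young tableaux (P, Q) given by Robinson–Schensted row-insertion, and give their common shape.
P = [1, 2, 5, 8] / [3] / [4] / [6] / [7];  Q = [1, 3, 6, 7] / [2] / [4] / [5] / [8];  common shape = (4, 1, 1, 1, 1)

Row-insert the values π_1, π_2, … into P one at a time, bumping the leftmost entry strictly greater than the inserted value down to the next row. The recording tableau Q records, in position (i, j), the step at which that cell was added to P.
  Insert 7 (step 1): P = [7];  Q = [1]
  Insert 1 (step 2): P = [1] / [7];  Q = [1] / [2]
  Insert 6 (step 3): P = [1, 6] / [7];  Q = [1, 3] / [2]
  Insert 4 (step 4): P = [1, 4] / [6] / [7];  Q = [1, 3] / [2] / [4]
  Insert 3 (step 5): P = [1, 3] / [4] / [6] / [7];  Q = [1, 3] / [2] / [4] / [5]
  Insert 5 (step 6): P = [1, 3, 5] / [4] / [6] / [7];  Q = [1, 3, 6] / [2] / [4] / [5]
  Insert 8 (step 7): P = [1, 3, 5, 8] / [4] / [6] / [7];  Q = [1, 3, 6, 7] / [2] / [4] / [5]
  Insert 2 (step 8): P = [1, 2, 5, 8] / [3] / [4] / [6] / [7];  Q = [1, 3, 6, 7] / [2] / [4] / [5] / [8]
Final shape: (4, 1, 1, 1, 1).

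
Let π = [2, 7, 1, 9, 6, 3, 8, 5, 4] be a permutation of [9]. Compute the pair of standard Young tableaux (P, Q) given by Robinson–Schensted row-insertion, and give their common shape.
P = [1, 3, 4] / [2, 5, 8] / [6, 9] / [7];  Q = [1, 2, 4] / [3, 5, 7] / [6, 8] / [9];  common shape = (3, 3, 2, 1)

Row-insert the values π_1, π_2, … into P one at a time, bumping the leftmost entry strictly greater than the inserted value down to the next row. The recording tableau Q records, in position (i, j), the step at which that cell was added to P.
  Insert 2 (step 1): P = [2];  Q = [1]
  Insert 7 (step 2): P = [2, 7];  Q = [1, 2]
  Insert 1 (step 3): P = [1, 7] / [2];  Q = [1, 2] / [3]
  Insert 9 (step 4): P = [1, 7, 9] / [2];  Q = [1, 2, 4] / [3]
  Insert 6 (step 5): P = [1, 6, 9] / [2, 7];  Q = [1, 2, 4] / [3, 5]
  Insert 3 (step 6): P = [1, 3, 9] / [2, 6] / [7];  Q = [1, 2, 4] / [3, 5] / [6]
  Insert 8 (step 7): P = [1, 3, 8] / [2, 6, 9] / [7];  Q = [1, 2, 4] / [3, 5, 7] / [6]
  Insert 5 (step 8): P = [1, 3, 5] / [2, 6, 8] / [7, 9];  Q = [1, 2, 4] / [3, 5, 7] / [6, 8]
  Insert 4 (step 9): P = [1, 3, 4] / [2, 5, 8] / [6, 9] / [7];  Q = [1, 2, 4] / [3, 5, 7] / [6, 8] / [9]
Final shape: (3, 3, 2, 1).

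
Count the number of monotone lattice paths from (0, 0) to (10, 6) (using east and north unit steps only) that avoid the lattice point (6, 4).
Number of paths = 4858

Total paths from (0, 0) to (10, 6): C(16, 10) = 8008. Paths through (6, 4): (paths (0, 0) → (6, 4)) × (paths (6, 4) → (10, 6)) = C(10, 6) · C(6, 4) = 210 · 15 = 3150. Avoidance count = 8008 − 3150 = 4858.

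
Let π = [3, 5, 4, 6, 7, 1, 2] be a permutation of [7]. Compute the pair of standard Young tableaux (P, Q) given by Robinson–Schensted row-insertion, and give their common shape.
P = [1, 2, 6, 7] / [3, 4] / [5];  Q = [1, 2, 4, 5] / [3, 7] / [6];  common shape = (4, 2, 1)

Row-insert the values π_1, π_2, … into P one at a time, bumping the leftmost entry strictly greater than the inserted value down to the next row. The recording tableau Q records, in position (i, j), the step at which that cell was added to P.
  Insert 3 (step 1): P = [3];  Q = [1]
  Insert 5 (step 2): P = [3, 5];  Q = [1, 2]
  Insert 4 (step 3): P = [3, 4] / [5];  Q = [1, 2] / [3]
  Insert 6 (step 4): P = [3, 4, 6] / [5];  Q = [1, 2, 4] / [3]
  Insert 7 (step 5): P = [3, 4, 6, 7] / [5];  Q = [1, 2, 4, 5] / [3]
  Insert 1 (step 6): P = [1, 4, 6, 7] / [3] / [5];  Q = [1, 2, 4, 5] / [3] / [6]
  Insert 2 (step 7): P = [1, 2, 6, 7] / [3, 4] / [5];  Q = [1, 2, 4, 5] / [3, 7] / [6]
Final shape: (4, 2, 1).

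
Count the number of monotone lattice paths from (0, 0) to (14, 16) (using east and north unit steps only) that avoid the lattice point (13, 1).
Number of paths = 145422451

Total paths from (0, 0) to (14, 16): C(30, 14) = 145422675. Paths through (13, 1): (paths (0, 0) → (13, 1)) × (paths (13, 1) → (14, 16)) = C(14, 13) · C(16, 1) = 14 · 16 = 224. Avoidance count = 145422675 − 224 = 145422451.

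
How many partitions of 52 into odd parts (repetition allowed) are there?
p_odd(52) = 4582

Enumerate partitions using only odd parts via the recurrence o(n, m) = o(n, m−2) + o(n−m, m) over odd m, starting from the largest odd part ≤ n. This gives p_odd(52) = 4582. (Euler's theorem: equals the count of distinct-part partitions.)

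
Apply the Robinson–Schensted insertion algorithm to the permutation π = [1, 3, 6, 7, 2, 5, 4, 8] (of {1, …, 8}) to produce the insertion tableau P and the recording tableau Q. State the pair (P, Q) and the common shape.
P = [1, 2, 4, 7, 8] / [3, 5] / [6];  Q = [1, 2, 3, 4, 8] / [5, 6] / [7];  common shape = (5, 2, 1)

Row-insert the values π_1, π_2, … into P one at a time, bumping the leftmost entry strictly greater than the inserted value down to the next row. The recording tableau Q records, in position (i, j), the step at which that cell was added to P.
  Insert 1 (step 1): P = [1];  Q = [1]
  Insert 3 (step 2): P = [1, 3];  Q = [1, 2]
  Insert 6 (step 3): P = [1, 3, 6];  Q = [1, 2, 3]
  Insert 7 (step 4): P = [1, 3, 6, 7];  Q = [1, 2, 3, 4]
  Insert 2 (step 5): P = [1, 2, 6, 7] / [3];  Q = [1, 2, 3, 4] / [5]
  Insert 5 (step 6): P = [1, 2, 5, 7] / [3, 6];  Q = [1, 2, 3, 4] / [5, 6]
  Insert 4 (step 7): P = [1, 2, 4, 7] / [3, 5] / [6];  Q = [1, 2, 3, 4] / [5, 6] / [7]
  Insert 8 (step 8): P = [1, 2, 4, 7, 8] / [3, 5] / [6];  Q = [1, 2, 3, 4, 8] / [5, 6] / [7]
Final shape: (5, 2, 1).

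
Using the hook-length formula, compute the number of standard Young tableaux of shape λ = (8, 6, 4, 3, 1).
# SYT of shape (8, 6, 4, 3, 1) = 2133931800

Hook-length formula: f^λ = n! / Π hook(c), product over all cells c of the Young diagram. For λ = (8, 6, 4, 3, 1), n = 22 boxes. Hook lengths by row (left-to-right, top-to-bottom): [12, 10, 9, 7, 5, 4, 2, 1]; [9, 7, 6, 4, 2, 1]; [6, 4, 3, 1]; [4, 2, 1]; [1]. Product of hooks = 526727577600. So f^λ = 22! / 526727577600 = 1124000727777607680000 / 526727577600 = 2133931800.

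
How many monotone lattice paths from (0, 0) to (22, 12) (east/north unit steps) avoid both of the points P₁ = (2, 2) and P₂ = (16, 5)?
Number of paths = 340166346

Inclusion–exclusion. Total paths: C(34, 22) = 548354040. Through P₁: C(4, 2)·C(30, 20) = 180270090. Through P₂: C(21, 16)·C(13, 6) = 34918884. Since P₁ is strictly southwest of P₂, a monotone path through both must visit P₁ then P₂; paths through both = C(4, 2)·C(17, 14)·C(13, 6) = 7001280. Avoid both = 548354040 − 180270090 − 34918884 + 7001280 = 340166346.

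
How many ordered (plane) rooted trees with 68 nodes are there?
C_67 = 22033725021956517463358552614056949950

These ordered rooted trees are counted by the Catalan number C_n = (1/(n + 1)) · C(2n, n). For n = 67: C_67 = (1/68) · C(134, 67) = 1498293301493043187508381577755872596600/68 = 22033725021956517463358552614056949950.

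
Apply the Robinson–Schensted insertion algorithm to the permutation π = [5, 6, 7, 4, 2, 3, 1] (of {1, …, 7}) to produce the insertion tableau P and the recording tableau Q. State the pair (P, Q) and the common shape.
P = [1, 3, 7] / [2, 6] / [4] / [5];  Q = [1, 2, 3] / [4, 6] / [5] / [7];  common shape = (3, 2, 1, 1)

Row-insert the values π_1, π_2, … into P one at a time, bumping the leftmost entry strictly greater than the inserted value down to the next row. The recording tableau Q records, in position (i, j), the step at which that cell was added to P.
  Insert 5 (step 1): P = [5];  Q = [1]
  Insert 6 (step 2): P = [5, 6];  Q = [1, 2]
  Insert 7 (step 3): P = [5, 6, 7];  Q = [1, 2, 3]
  Insert 4 (step 4): P = [4, 6, 7] / [5];  Q = [1, 2, 3] / [4]
  Insert 2 (step 5): P = [2, 6, 7] / [4] / [5];  Q = [1, 2, 3] / [4] / [5]
  Insert 3 (step 6): P = [2, 3, 7] / [4, 6] / [5];  Q = [1, 2, 3] / [4, 6] / [5]
  Insert 1 (step 7): P = [1, 3, 7] / [2, 6] / [4] / [5];  Q = [1, 2, 3] / [4, 6] / [5] / [7]
Final shape: (3, 2, 1, 1).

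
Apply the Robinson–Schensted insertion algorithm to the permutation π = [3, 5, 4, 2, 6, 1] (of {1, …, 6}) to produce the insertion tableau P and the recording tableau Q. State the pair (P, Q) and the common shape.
P = [1, 4, 6] / [2] / [3] / [5];  Q = [1, 2, 5] / [3] / [4] / [6];  common shape = (3, 1, 1, 1)

Row-insert the values π_1, π_2, … into P one at a time, bumping the leftmost entry strictly greater than the inserted value down to the next row. The recording tableau Q records, in position (i, j), the step at which that cell was added to P.
  Insert 3 (step 1): P = [3];  Q = [1]
  Insert 5 (step 2): P = [3, 5];  Q = [1, 2]
  Insert 4 (step 3): P = [3, 4] / [5];  Q = [1, 2] / [3]
  Insert 2 (step 4): P = [2, 4] / [3] / [5];  Q = [1, 2] / [3] / [4]
  Insert 6 (step 5): P = [2, 4, 6] / [3] / [5];  Q = [1, 2, 5] / [3] / [4]
  Insert 1 (step 6): P = [1, 4, 6] / [2] / [3] / [5];  Q = [1, 2, 5] / [3] / [4] / [6]
Final shape: (3, 1, 1, 1).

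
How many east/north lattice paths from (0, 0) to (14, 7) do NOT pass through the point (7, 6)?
Number of paths = 102552

Total paths from (0, 0) to (14, 7): C(21, 14) = 116280. Paths through (7, 6): (paths (0, 0) → (7, 6)) × (paths (7, 6) → (14, 7)) = C(13, 7) · C(8, 7) = 1716 · 8 = 13728. Avoidance count = 116280 − 13728 = 102552.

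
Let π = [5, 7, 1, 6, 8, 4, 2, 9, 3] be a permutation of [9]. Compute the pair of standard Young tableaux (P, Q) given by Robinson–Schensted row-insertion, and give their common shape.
P = [1, 2, 3, 9] / [4, 6, 8] / [5] / [7];  Q = [1, 2, 5, 8] / [3, 4, 9] / [6] / [7];  common shape = (4, 3, 1, 1)

Row-insert the values π_1, π_2, … into P one at a time, bumping the leftmost entry strictly greater than the inserted value down to the next row. The recording tableau Q records, in position (i, j), the step at which that cell was added to P.
  Insert 5 (step 1): P = [5];  Q = [1]
  Insert 7 (step 2): P = [5, 7];  Q = [1, 2]
  Insert 1 (step 3): P = [1, 7] / [5];  Q = [1, 2] / [3]
  Insert 6 (step 4): P = [1, 6] / [5, 7];  Q = [1, 2] / [3, 4]
  Insert 8 (step 5): P = [1, 6, 8] / [5, 7];  Q = [1, 2, 5] / [3, 4]
  Insert 4 (step 6): P = [1, 4, 8] / [5, 6] / [7];  Q = [1, 2, 5] / [3, 4] / [6]
  Insert 2 (step 7): P = [1, 2, 8] / [4, 6] / [5] / [7];  Q = [1, 2, 5] / [3, 4] / [6] / [7]
  Insert 9 (step 8): P = [1, 2, 8, 9] / [4, 6] / [5] / [7];  Q = [1, 2, 5, 8] / [3, 4] / [6] / [7]
  Insert 3 (step 9): P = [1, 2, 3, 9] / [4, 6, 8] / [5] / [7];  Q = [1, 2, 5, 8] / [3, 4, 9] / [6] / [7]
Final shape: (4, 3, 1, 1).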